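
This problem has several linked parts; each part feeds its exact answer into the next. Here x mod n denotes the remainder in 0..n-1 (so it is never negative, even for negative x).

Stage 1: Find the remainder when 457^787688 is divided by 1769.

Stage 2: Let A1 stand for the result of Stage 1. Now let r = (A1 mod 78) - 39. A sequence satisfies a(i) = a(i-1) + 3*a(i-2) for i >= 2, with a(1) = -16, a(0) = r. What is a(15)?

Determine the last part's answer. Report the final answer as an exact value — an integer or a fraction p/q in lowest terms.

Stage 1: squarings mod 1769: 457^1=457, 457^2=107, 457^4=835, 457^8=239, 457^16=513, 457^32=1357, 457^64=1689, 457^128=1093, 457^256=574, 457^512=442, 457^1024=774, 457^2048=1154, 457^4096=1428, 457^8192=1296, 457^16384=835, 457^32768=239, 457^65536=513, 457^131072=1357, 457^262144=1689, 457^524288=1093; 457^787688 = 457^8 * 457^32 * 457^64 * 457^128 * 457^1024 * 457^262144 * 457^524288 = 605 (mod 1769); answer 605
Stage 2: A1 = 605; r = 20; a(2) = 1*(-16) + 3*(20) = 44; iterating: a(2)=44, a(3)=-4, a(4)=128, a(5)=116, a(6)=500, a(7)=848, a(8)=2348, a(9)=4892, a(10)=11936, a(11)=26612, a(12)=62420, a(13)=142256, a(14)=329516, a(15)=756284; answer 756284

756284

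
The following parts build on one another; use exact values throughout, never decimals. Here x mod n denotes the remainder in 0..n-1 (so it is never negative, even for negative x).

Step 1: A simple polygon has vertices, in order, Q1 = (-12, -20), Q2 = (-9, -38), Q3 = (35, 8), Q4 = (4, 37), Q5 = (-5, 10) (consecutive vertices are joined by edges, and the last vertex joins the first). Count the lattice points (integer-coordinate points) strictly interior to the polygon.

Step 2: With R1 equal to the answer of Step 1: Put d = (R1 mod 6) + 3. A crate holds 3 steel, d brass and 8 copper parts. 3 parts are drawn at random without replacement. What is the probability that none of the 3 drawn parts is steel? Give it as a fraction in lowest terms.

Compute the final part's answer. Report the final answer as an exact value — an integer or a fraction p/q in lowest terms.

165/364

Step 1: cross terms: (-12*-38 - -9*-20)=276, (-9*8 - 35*-38)=1258, (35*37 - 4*8)=1263, (4*10 - -5*37)=225, (-5*-20 - -12*10)=220; twice the area = |3242| = 3242; area = 1621; boundary points = 3 + 2 + 1 + 9 + 1 = 16; strictly interior points = area - boundary/2 + 1 = 1614; answer 1614
Step 2: R1 = 1614; d = 3; total draws C(14,3) = 364; favorable C(11,3) = 165; P = 165/364; answer 165/364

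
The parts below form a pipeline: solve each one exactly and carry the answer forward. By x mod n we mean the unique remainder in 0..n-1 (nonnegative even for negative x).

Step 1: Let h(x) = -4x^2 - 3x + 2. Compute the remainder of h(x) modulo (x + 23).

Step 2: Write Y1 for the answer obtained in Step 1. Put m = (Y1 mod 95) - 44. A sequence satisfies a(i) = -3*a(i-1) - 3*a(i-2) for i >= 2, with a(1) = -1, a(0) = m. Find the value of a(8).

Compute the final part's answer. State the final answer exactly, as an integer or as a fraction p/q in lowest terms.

0

Step 1: remainder = value at the root: -4*(-23)^2 - 3*(-23)^1 + 2 = (-2116) + (69) + (2) = -2045; answer -2045
Step 2: Y1 = -2045; m = 1; a(2) = -3*(-1) - 3*(1) = 0; iterating: a(2)=0, a(3)=3, a(4)=-9, a(5)=18, a(6)=-27, a(7)=27, a(8)=0; answer 0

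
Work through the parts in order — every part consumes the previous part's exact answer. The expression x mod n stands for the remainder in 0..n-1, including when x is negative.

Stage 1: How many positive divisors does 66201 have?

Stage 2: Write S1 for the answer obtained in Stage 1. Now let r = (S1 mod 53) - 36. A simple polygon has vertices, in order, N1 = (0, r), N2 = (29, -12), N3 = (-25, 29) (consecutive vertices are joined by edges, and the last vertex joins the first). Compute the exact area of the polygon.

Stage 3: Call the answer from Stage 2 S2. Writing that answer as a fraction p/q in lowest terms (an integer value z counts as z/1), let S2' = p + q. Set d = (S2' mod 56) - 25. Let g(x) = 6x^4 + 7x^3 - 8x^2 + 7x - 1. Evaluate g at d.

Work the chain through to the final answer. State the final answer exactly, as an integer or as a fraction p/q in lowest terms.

Stage 1: 66201 = 3 * 22067; number of divisors = (1+1) * (1+1) = 4; answer 4
Stage 2: S1 = 4; r = -32; cross terms: (0*-12 - 29*-32)=928, (29*29 - -25*-12)=541, (-25*-32 - 0*29)=800; twice the area = |2269| = 2269; area = 2269/2; answer 2269/2
Stage 3: S2 = 2269/2; threaded value p + q = 2271; d = 6; 6*(6)^4 + 7*(6)^3 - 8*(6)^2 + 7*(6)^1 - 1 = (7776) + (1512) + (-288) + (42) + (-1) = 9041; answer 9041

9041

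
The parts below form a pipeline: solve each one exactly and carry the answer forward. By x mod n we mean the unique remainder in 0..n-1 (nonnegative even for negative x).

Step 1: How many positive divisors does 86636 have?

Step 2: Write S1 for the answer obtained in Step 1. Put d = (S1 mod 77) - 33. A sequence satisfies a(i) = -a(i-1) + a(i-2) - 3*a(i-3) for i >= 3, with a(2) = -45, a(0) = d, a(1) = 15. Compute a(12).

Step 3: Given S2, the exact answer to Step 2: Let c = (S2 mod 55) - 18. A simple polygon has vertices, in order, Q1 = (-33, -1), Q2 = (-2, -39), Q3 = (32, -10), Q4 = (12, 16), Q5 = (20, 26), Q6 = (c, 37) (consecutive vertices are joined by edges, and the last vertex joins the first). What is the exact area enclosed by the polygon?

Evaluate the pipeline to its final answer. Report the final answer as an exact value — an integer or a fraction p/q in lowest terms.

Step 1: 86636 = 2^2 * 11^2 * 179; number of divisors = (2+1) * (2+1) * (1+1) = 18; answer 18
Step 2: S1 = 18; d = -15; a(3) = -1*(-45) + 1*(15) - 3*(-15) = 105; iterating: a(3)=105, a(4)=-195, a(5)=435, a(6)=-945, a(7)=1965, a(8)=-4215, a(9)=9015, a(10)=-19125, a(11)=40785, a(12)=-86955; answer -86955
Step 3: S2 = -86955; c = -18; cross terms: (-33*-39 - -2*-1)=1285, (-2*-10 - 32*-39)=1268, (32*16 - 12*-10)=632, (12*26 - 20*16)=-8, (20*37 - -18*26)=1208, (-18*-1 - -33*37)=1239; twice the area = |5624| = 5624; area = 2812; answer 2812

2812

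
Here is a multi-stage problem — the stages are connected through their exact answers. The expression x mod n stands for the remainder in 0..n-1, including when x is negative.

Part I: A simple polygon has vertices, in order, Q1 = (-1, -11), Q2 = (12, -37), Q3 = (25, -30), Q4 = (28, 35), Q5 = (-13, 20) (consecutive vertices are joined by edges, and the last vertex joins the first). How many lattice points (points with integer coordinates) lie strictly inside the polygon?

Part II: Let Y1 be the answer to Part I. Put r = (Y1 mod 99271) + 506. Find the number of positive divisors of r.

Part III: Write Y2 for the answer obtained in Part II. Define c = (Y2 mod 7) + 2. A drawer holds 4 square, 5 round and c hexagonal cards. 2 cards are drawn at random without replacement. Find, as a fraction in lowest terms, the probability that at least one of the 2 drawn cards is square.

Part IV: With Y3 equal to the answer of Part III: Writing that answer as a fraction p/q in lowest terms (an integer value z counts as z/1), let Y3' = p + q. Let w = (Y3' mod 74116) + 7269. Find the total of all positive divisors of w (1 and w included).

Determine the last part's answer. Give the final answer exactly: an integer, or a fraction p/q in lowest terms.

11340

Part I: cross terms: (-1*-37 - 12*-11)=169, (12*-30 - 25*-37)=565, (25*35 - 28*-30)=1715, (28*20 - -13*35)=1015, (-13*-11 - -1*20)=163; twice the area = |3627| = 3627; area = 3627/2; boundary points = 13 + 1 + 1 + 1 + 1 = 17; strictly interior points = area - boundary/2 + 1 = 1806; answer 1806
Part II: Y1 = 1806; r = 2312; 2312 = 2^3 * 17^2; number of divisors = (3+1) * (2+1) = 12; answer 12
Part III: Y2 = 12; c = 7; total draws C(16,2) = 120; complement C(12,2) = 66; favorable 120 - 66 = 54; P = 9/20; answer 9/20
Part IV: Y3 = 9/20; threaded value p + q = 29; w = 7298; 7298 = 2 * 41 * 89; sigma = (1 + 2) * (1 + 41) * (1 + 89) = 3 * 42 * 90 = 11340; answer 11340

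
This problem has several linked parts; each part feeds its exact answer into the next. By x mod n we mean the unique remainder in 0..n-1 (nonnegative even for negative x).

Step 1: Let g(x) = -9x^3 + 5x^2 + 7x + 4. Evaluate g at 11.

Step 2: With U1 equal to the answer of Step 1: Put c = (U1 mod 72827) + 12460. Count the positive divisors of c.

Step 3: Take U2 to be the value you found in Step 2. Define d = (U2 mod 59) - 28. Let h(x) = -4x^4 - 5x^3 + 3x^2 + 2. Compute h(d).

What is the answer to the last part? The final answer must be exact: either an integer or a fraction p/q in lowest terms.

-1256254

Step 1: -9*(11)^3 + 5*(11)^2 + 7*(11)^1 + 4 = (-11979) + (605) + (77) + (4) = -11293; answer -11293
Step 2: U1 = -11293; c = 73994; 73994 = 2 * 36997; number of divisors = (1+1) * (1+1) = 4; answer 4
Step 3: U2 = 4; d = -24; -4*(-24)^4 - 5*(-24)^3 + 3*(-24)^2 + 2 = (-1327104) + (69120) + (1728) + (2) = -1256254; answer -1256254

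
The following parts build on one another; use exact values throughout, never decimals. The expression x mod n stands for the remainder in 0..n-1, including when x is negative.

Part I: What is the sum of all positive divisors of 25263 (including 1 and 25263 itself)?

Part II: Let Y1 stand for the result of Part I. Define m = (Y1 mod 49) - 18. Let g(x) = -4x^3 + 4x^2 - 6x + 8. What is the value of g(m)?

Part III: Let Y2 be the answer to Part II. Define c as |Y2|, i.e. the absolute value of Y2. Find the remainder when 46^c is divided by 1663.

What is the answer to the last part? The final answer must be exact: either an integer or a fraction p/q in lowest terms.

Part I: 25263 = 3^2 * 7 * 401; sigma = (1 + 3 + 9) * (1 + 7) * (1 + 401) = 13 * 8 * 402 = 41808; answer 41808
Part II: Y1 = 41808; m = -7; -4*(-7)^3 + 4*(-7)^2 - 6*(-7)^1 + 8 = (1372) + (196) + (42) + (8) = 1618; answer 1618
Part III: Y2 = 1618; c = 1618; squarings mod 1663: 46^1=46, 46^2=453, 46^4=660, 46^8=1557, 46^16=1258, 46^32=1051, 46^64=369, 46^128=1458, 46^256=450, 46^512=1277, 46^1024=989; 46^1618 = 46^2 * 46^16 * 46^64 * 46^512 * 46^1024 = 533 (mod 1663); answer 533

533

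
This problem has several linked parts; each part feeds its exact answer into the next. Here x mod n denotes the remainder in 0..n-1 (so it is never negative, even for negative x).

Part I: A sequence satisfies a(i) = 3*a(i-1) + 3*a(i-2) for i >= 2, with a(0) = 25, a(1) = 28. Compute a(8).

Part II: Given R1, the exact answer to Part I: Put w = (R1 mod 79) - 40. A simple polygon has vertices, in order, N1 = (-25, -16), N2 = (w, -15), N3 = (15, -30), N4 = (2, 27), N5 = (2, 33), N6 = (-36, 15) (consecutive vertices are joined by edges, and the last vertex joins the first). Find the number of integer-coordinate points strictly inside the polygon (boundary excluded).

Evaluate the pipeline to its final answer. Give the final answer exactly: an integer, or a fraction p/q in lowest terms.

Part I: a(2) = 3*(28) + 3*(25) = 159; iterating: a(2)=159, a(3)=561, a(4)=2160, a(5)=8163, a(6)=30969, a(7)=117396, a(8)=445095; answer 445095
Part II: R1 = 445095; w = -31; cross terms: (-25*-15 - -31*-16)=-121, (-31*-30 - 15*-15)=1155, (15*27 - 2*-30)=465, (2*33 - 2*27)=12, (2*15 - -36*33)=1218, (-36*-16 - -25*15)=951; twice the area = |3680| = 3680; area = 1840; boundary points = 1 + 1 + 1 + 6 + 2 + 1 = 12; strictly interior points = area - boundary/2 + 1 = 1835; answer 1835

1835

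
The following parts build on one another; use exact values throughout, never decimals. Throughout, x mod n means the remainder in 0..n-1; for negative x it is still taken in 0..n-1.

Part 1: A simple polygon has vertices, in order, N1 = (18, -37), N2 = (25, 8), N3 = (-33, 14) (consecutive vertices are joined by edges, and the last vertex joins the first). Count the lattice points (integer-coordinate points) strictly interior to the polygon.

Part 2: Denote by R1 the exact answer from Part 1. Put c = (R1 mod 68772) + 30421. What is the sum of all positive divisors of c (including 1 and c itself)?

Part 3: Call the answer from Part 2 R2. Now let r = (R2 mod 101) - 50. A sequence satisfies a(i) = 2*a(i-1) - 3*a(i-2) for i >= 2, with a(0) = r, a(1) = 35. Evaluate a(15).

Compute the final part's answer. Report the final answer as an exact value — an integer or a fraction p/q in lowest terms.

Part 1: cross terms: (18*8 - 25*-37)=1069, (25*14 - -33*8)=614, (-33*-37 - 18*14)=969; twice the area = |2652| = 2652; area = 1326; boundary points = 1 + 2 + 51 = 54; strictly interior points = area - boundary/2 + 1 = 1300; answer 1300
Part 2: R1 = 1300; c = 31721; 31721 is prime, so its only divisors are 1 and 31721; sigma = 1 + 31721 = 31722; answer 31722
Part 3: R2 = 31722; r = -42; a(2) = 2*(35) - 3*(-42) = 196; iterating: a(2)=196, a(3)=287, a(4)=-14, a(5)=-889, a(6)=-1736, a(7)=-805, a(8)=3598, a(9)=9611, a(10)=8428, a(11)=-11977, a(12)=-49238, a(13)=-62545, a(14)=22624, a(15)=232883; answer 232883

232883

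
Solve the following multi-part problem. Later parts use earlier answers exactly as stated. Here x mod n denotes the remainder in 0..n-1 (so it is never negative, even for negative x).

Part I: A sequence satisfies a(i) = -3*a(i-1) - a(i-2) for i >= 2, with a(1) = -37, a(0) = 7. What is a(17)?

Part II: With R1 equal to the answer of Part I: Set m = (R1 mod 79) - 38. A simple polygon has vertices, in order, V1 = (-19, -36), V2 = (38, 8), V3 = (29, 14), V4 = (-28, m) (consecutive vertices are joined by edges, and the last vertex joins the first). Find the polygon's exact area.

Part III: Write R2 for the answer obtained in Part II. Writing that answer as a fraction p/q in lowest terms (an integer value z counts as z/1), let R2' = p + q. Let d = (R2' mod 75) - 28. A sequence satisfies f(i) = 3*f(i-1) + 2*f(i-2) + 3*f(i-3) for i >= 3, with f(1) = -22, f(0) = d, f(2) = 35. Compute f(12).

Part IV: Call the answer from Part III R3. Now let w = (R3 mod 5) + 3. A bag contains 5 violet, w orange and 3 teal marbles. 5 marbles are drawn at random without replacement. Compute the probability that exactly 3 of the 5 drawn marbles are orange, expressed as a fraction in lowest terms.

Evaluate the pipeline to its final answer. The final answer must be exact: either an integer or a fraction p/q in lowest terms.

14/99

Part I: a(2) = -3*(-37) - 1*(7) = 104; iterating: a(2)=104, a(3)=-275, a(4)=721, a(5)=-1888, a(6)=4943, a(7)=-12941, a(8)=33880, a(9)=-88699, a(10)=232217, a(11)=-607952, a(12)=1591639, a(13)=-4166965, a(14)=10909256, a(15)=-28560803, a(16)=74773153, a(17)=-195758656; answer -195758656
Part II: R1 = -195758656; m = -12; cross terms: (-19*8 - 38*-36)=1216, (38*14 - 29*8)=300, (29*-12 - -28*14)=44, (-28*-36 - -19*-12)=780; twice the area = |2340| = 2340; area = 1170; answer 1170
Part III: R2 = 1170; threaded value p + q = 1171; d = 18; f(3) = 3*(35) + 2*(-22) + 3*(18) = 115; iterating: f(3)=115, f(4)=349, f(5)=1382, f(6)=5189, f(7)=19378, f(8)=72658, f(9)=272297, f(10)=1020341, f(11)=3823591, f(12)=14328346; answer 14328346
Part IV: R3 = 14328346; w = 4; total draws C(12,5) = 792; favorable C(4,3)*C(8,2) = 112; P = 14/99; answer 14/99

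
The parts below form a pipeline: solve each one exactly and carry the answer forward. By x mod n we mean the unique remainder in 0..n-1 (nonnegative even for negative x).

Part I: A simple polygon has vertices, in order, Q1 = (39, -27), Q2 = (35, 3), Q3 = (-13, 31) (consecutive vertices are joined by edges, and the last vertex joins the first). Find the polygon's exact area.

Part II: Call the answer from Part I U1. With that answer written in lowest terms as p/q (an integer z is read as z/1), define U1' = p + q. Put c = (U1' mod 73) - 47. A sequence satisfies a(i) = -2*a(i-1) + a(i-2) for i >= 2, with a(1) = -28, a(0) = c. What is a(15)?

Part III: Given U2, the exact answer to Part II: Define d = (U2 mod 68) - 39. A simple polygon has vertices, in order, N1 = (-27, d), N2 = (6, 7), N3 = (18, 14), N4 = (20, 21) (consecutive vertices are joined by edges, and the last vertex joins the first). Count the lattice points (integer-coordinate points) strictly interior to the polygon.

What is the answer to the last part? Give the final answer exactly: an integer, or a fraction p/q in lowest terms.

Part I: cross terms: (39*3 - 35*-27)=1062, (35*31 - -13*3)=1124, (-13*-27 - 39*31)=-858; twice the area = |1328| = 1328; area = 664; answer 664
Part II: U1 = 664; threaded value p + q = 665; c = -39; a(2) = -2*(-28) + 1*(-39) = 17; iterating: a(2)=17, a(3)=-62, a(4)=141, a(5)=-344, a(6)=829, a(7)=-2002, a(8)=4833, a(9)=-11668, a(10)=28169, a(11)=-68006, a(12)=164181, a(13)=-396368, a(14)=956917, a(15)=-2310202; answer -2310202
Part III: U2 = -2310202; d = -9; cross terms: (-27*7 - 6*-9)=-135, (6*14 - 18*7)=-42, (18*21 - 20*14)=98, (20*-9 - -27*21)=387; twice the area = |308| = 308; area = 154; boundary points = 1 + 1 + 1 + 1 = 4; strictly interior points = area - boundary/2 + 1 = 153; answer 153

153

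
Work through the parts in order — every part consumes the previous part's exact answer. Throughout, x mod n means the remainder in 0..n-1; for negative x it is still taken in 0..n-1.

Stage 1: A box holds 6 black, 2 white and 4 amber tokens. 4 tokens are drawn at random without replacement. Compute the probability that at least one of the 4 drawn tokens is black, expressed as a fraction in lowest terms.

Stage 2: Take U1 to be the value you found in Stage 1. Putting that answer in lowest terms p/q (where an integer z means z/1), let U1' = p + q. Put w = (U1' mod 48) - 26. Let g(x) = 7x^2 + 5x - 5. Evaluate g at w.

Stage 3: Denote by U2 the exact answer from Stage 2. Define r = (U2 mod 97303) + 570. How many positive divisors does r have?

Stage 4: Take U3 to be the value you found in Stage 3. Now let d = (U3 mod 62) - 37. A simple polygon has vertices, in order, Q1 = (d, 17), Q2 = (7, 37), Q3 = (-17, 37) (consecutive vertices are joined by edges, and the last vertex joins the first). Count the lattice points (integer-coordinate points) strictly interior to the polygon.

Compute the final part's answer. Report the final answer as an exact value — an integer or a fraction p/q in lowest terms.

Stage 1: total draws C(12,4) = 495; complement C(6,4) = 15; favorable 495 - 15 = 480; P = 32/33; answer 32/33
Stage 2: U1 = 32/33; threaded value p + q = 65; w = -9; 7*(-9)^2 + 5*(-9)^1 - 5 = (567) + (-45) + (-5) = 517; answer 517
Stage 3: U2 = 517; r = 1087; 1087 is prime, so its only divisors are 1 and 1087; count = 2; answer 2
Stage 4: U3 = 2; d = -35; cross terms: (-35*37 - 7*17)=-1414, (7*37 - -17*37)=888, (-17*17 - -35*37)=1006; twice the area = |480| = 480; area = 240; boundary points = 2 + 24 + 2 = 28; strictly interior points = area - boundary/2 + 1 = 227; answer 227

227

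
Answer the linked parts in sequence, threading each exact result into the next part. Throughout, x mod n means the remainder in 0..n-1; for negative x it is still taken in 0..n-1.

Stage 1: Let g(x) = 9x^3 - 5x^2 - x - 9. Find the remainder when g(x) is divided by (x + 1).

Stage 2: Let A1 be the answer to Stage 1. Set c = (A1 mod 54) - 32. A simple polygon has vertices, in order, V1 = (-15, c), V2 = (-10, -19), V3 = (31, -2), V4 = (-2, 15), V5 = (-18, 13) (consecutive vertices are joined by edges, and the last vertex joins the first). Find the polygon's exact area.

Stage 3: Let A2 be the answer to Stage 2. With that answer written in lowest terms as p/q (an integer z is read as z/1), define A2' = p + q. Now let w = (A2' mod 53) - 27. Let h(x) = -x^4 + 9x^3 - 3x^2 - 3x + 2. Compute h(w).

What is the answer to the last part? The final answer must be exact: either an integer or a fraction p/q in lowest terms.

Stage 1: remainder = value at the root: 9*(-1)^3 - 5*(-1)^2 - 1*(-1)^1 - 9 = (-9) + (-5) + (1) + (-9) = -22; answer -22
Stage 2: A1 = -22; c = 0; cross terms: (-15*-19 - -10*0)=285, (-10*-2 - 31*-19)=609, (31*15 - -2*-2)=461, (-2*13 - -18*15)=244, (-18*0 - -15*13)=195; twice the area = |1794| = 1794; area = 897; answer 897
Stage 3: A2 = 897; threaded value p + q = 898; w = 23; -1*(23)^4 + 9*(23)^3 - 3*(23)^2 - 3*(23)^1 + 2 = (-279841) + (109503) + (-1587) + (-69) + (2) = -171992; answer -171992

-171992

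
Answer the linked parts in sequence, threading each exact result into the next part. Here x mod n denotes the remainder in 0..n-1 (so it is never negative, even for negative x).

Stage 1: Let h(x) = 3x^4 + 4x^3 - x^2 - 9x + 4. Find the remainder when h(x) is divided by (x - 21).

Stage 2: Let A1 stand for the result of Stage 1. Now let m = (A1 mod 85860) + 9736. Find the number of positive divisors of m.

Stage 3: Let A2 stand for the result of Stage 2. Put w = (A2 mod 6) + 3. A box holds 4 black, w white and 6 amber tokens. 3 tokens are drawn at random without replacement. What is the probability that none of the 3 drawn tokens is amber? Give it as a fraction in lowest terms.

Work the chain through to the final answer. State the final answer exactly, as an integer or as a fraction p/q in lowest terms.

Stage 1: remainder = value at the root: 3*(21)^4 + 4*(21)^3 - 1*(21)^2 - 9*(21)^1 + 4 = (583443) + (37044) + (-441) + (-189) + (4) = 619861; answer 619861
Stage 2: A1 = 619861; m = 28577; 28577 = 17 * 41^2; number of divisors = (1+1) * (2+1) = 6; answer 6
Stage 3: A2 = 6; w = 3; total draws C(13,3) = 286; favorable C(7,3) = 35; P = 35/286; answer 35/286

35/286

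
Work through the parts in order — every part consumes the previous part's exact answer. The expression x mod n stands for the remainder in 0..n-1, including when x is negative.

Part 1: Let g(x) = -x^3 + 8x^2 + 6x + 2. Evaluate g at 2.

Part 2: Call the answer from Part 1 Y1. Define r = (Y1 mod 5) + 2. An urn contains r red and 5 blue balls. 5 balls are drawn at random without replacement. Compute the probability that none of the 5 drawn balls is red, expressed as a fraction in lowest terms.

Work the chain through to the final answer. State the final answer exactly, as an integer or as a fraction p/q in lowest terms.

1/252

Part 1: -1*(2)^3 + 8*(2)^2 + 6*(2)^1 + 2 = (-8) + (32) + (12) + (2) = 38; answer 38
Part 2: Y1 = 38; r = 5; total draws C(10,5) = 252; favorable C(5,5) = 1; P = 1/252; answer 1/252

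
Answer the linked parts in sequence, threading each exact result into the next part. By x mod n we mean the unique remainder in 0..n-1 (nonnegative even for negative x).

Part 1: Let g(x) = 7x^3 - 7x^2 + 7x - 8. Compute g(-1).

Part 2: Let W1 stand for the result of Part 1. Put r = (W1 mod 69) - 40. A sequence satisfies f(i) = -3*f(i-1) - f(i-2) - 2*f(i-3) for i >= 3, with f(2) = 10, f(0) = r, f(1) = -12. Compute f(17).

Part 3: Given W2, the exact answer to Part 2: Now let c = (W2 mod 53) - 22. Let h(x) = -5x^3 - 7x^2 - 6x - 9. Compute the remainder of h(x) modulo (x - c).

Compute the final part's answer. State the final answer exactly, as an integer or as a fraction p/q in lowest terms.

Part 1: 7*(-1)^3 - 7*(-1)^2 + 7*(-1)^1 - 8 = (-7) + (-7) + (-7) + (-8) = -29; answer -29
Part 2: W1 = -29; r = 0; f(3) = -3*(10) - 1*(-12) - 2*(0) = -18; iterating: f(3)=-18, f(4)=68, f(5)=-206, f(6)=586, f(7)=-1688, f(8)=4890, f(9)=-14154, f(10)=40948, f(11)=-118470, f(12)=342770, f(13)=-991736, f(14)=2869378, f(15)=-8301938, f(16)=24019908, f(17)=-69496542; answer -69496542
Part 3: W2 = -69496542; c = 4; remainder = value at the root: -5*(4)^3 - 7*(4)^2 - 6*(4)^1 - 9 = (-320) + (-112) + (-24) + (-9) = -465; answer -465

-465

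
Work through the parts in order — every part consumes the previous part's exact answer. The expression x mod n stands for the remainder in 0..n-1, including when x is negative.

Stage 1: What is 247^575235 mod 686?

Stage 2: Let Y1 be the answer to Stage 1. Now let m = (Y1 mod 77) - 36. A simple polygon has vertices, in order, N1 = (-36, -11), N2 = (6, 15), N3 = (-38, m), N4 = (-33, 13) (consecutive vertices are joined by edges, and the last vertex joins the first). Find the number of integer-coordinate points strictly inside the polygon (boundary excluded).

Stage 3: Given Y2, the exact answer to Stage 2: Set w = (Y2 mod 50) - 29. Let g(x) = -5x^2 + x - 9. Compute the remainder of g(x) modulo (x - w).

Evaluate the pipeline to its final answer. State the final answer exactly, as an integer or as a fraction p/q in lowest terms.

Stage 1: squarings mod 686: 247^1=247, 247^2=641, 247^4=653, 247^8=403, 247^16=513, 247^32=431, 247^64=541, 247^128=445, 247^256=457, 247^512=305, 247^1024=415, 247^2048=39, 247^4096=149, 247^8192=249, 247^16384=261, 247^32768=207, 247^65536=317, 247^131072=333, 247^262144=443, 247^524288=53; 247^575235 = 247^1 * 247^2 * 247^256 * 247^512 * 247^1024 * 247^16384 * 247^32768 * 247^524288 = 253 (mod 686); answer 253
Stage 2: Y1 = 253; m = -14; cross terms: (-36*15 - 6*-11)=-474, (6*-14 - -38*15)=486, (-38*13 - -33*-14)=-956, (-33*-11 - -36*13)=831; twice the area = |-113| = 113; area = 113/2; boundary points = 2 + 1 + 1 + 3 = 7; strictly interior points = area - boundary/2 + 1 = 54; answer 54
Stage 3: Y2 = 54; w = -25; remainder = value at the root: -5*(-25)^2 + 1*(-25)^1 - 9 = (-3125) + (-25) + (-9) = -3159; answer -3159

-3159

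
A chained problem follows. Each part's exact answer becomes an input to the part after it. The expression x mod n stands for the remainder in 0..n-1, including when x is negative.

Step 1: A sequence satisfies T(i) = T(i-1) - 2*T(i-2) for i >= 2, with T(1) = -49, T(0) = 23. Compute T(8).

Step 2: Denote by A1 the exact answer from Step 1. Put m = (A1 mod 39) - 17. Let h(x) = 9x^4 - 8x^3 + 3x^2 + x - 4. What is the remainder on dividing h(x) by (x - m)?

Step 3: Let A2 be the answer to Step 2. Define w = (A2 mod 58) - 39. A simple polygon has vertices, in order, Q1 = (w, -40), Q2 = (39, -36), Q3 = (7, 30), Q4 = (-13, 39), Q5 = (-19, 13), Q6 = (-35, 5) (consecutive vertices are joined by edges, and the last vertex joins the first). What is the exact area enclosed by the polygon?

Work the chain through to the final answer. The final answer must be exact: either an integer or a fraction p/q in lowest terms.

6879/2

Step 1: T(2) = 1*(-49) - 2*(23) = -95; iterating: T(2)=-95, T(3)=3, T(4)=193, T(5)=187, T(6)=-199, T(7)=-573, T(8)=-175; answer -175
Step 2: A1 = -175; m = 3; remainder = value at the root: 9*(3)^4 - 8*(3)^3 + 3*(3)^2 + 1*(3)^1 - 4 = (729) + (-216) + (27) + (3) + (-4) = 539; answer 539
Step 3: A2 = 539; w = -22; cross terms: (-22*-36 - 39*-40)=2352, (39*30 - 7*-36)=1422, (7*39 - -13*30)=663, (-13*13 - -19*39)=572, (-19*5 - -35*13)=360, (-35*-40 - -22*5)=1510; twice the area = |6879| = 6879; area = 6879/2; answer 6879/2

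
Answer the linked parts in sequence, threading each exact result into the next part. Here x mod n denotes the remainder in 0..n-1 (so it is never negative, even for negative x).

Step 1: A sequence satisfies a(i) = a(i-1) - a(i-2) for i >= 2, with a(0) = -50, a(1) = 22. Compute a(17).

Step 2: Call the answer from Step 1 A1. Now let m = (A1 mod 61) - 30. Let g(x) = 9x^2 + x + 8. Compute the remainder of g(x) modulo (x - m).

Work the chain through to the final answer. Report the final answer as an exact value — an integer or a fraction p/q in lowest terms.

3628

Step 1: a(2) = 1*(22) - 1*(-50) = 72; iterating: a(2)=72, a(3)=50, a(4)=-22, a(5)=-72, a(6)=-50, a(7)=22, a(8)=72, a(9)=50, a(10)=-22, a(11)=-72, a(12)=-50, a(13)=22, a(14)=72, a(15)=50, a(16)=-22, a(17)=-72; answer -72
Step 2: A1 = -72; m = 20; remainder = value at the root: 9*(20)^2 + 1*(20)^1 + 8 = (3600) + (20) + (8) = 3628; answer 3628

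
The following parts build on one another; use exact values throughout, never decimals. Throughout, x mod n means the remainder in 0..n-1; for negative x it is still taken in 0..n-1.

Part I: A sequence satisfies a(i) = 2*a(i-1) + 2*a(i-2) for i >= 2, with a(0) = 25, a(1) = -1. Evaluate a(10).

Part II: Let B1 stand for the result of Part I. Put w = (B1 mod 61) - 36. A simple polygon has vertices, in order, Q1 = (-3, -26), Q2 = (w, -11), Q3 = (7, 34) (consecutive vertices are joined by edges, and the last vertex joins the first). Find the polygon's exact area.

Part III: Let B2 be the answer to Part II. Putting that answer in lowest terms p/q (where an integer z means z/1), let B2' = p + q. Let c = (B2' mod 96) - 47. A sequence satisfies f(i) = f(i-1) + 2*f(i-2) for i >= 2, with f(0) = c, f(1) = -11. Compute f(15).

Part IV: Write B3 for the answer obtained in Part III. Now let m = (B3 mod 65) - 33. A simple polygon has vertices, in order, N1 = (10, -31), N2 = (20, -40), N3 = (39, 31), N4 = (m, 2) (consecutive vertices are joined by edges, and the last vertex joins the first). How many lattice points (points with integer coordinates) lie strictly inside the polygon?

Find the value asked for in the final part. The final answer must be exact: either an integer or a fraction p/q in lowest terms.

Part I: a(2) = 2*(-1) + 2*(25) = 48; iterating: a(2)=48, a(3)=94, a(4)=284, a(5)=756, a(6)=2080, a(7)=5672, a(8)=15504, a(9)=42352, a(10)=115712; answer 115712
Part II: B1 = 115712; w = 20; cross terms: (-3*-11 - 20*-26)=553, (20*34 - 7*-11)=757, (7*-26 - -3*34)=-80; twice the area = |1230| = 1230; area = 615; answer 615
Part III: B2 = 615; threaded value p + q = 616; c = -7; f(2) = 1*(-11) + 2*(-7) = -25; iterating: f(2)=-25, f(3)=-47, f(4)=-97, f(5)=-191, f(6)=-385, f(7)=-767, f(8)=-1537, f(9)=-3071, f(10)=-6145, f(11)=-12287, f(12)=-24577, f(13)=-49151, f(14)=-98305, f(15)=-196607; answer -196607
Part IV: B3 = -196607; m = -15; cross terms: (10*-40 - 20*-31)=220, (20*31 - 39*-40)=2180, (39*2 - -15*31)=543, (-15*-31 - 10*2)=445; twice the area = |3388| = 3388; area = 1694; boundary points = 1 + 1 + 1 + 1 = 4; strictly interior points = area - boundary/2 + 1 = 1693; answer 1693

1693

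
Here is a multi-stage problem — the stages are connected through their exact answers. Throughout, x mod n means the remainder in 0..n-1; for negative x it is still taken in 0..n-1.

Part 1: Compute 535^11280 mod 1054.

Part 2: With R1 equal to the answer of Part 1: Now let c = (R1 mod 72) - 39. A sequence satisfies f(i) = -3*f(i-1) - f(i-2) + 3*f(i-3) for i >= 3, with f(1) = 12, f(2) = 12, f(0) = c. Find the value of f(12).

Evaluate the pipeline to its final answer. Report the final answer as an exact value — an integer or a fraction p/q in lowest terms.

2670

Part 1: squarings mod 1054: 535^1=535, 535^2=591, 535^4=407, 535^8=171, 535^16=783, 535^32=715, 535^64=35, 535^128=171, 535^256=783, 535^512=715, 535^1024=35, 535^2048=171, 535^4096=783, 535^8192=715; 535^11280 = 535^16 * 535^1024 * 535^2048 * 535^8192 = 1 (mod 1054); answer 1
Part 2: R1 = 1; c = -38; f(3) = -3*(12) - 1*(12) + 3*(-38) = -162; iterating: f(3)=-162, f(4)=510, f(5)=-1332, f(6)=3000, f(7)=-6138, f(8)=11418, f(9)=-19116, f(10)=27516, f(11)=-29178, f(12)=2670; answer 2670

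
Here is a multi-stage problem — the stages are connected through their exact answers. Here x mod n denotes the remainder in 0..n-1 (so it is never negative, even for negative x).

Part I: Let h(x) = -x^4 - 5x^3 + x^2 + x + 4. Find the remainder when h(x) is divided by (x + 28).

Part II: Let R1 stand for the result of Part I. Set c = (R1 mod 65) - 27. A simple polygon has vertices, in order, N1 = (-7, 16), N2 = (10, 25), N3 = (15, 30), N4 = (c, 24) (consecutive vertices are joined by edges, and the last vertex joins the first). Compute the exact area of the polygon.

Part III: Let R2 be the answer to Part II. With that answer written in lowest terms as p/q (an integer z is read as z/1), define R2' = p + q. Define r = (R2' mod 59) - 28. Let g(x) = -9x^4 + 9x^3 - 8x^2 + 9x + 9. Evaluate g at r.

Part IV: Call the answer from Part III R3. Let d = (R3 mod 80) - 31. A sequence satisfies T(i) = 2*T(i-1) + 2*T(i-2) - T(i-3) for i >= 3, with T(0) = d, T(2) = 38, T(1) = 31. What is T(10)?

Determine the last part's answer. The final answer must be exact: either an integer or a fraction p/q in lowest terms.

Part I: remainder = value at the root: -1*(-28)^4 - 5*(-28)^3 + 1*(-28)^2 + 1*(-28)^1 + 4 = (-614656) + (109760) + (784) + (-28) + (4) = -504136; answer -504136
Part II: R1 = -504136; c = -23; cross terms: (-7*25 - 10*16)=-335, (10*30 - 15*25)=-75, (15*24 - -23*30)=1050, (-23*16 - -7*24)=-200; twice the area = |440| = 440; area = 220; answer 220
Part III: R2 = 220; threaded value p + q = 221; r = 16; -9*(16)^4 + 9*(16)^3 - 8*(16)^2 + 9*(16)^1 + 9 = (-589824) + (36864) + (-2048) + (144) + (9) = -554855; answer -554855
Part IV: R3 = -554855; d = -6; T(3) = 2*(38) + 2*(31) - 1*(-6) = 144; iterating: T(3)=144, T(4)=333, T(5)=916, T(6)=2354, T(7)=6207, T(8)=16206, T(9)=42472, T(10)=111149; answer 111149

111149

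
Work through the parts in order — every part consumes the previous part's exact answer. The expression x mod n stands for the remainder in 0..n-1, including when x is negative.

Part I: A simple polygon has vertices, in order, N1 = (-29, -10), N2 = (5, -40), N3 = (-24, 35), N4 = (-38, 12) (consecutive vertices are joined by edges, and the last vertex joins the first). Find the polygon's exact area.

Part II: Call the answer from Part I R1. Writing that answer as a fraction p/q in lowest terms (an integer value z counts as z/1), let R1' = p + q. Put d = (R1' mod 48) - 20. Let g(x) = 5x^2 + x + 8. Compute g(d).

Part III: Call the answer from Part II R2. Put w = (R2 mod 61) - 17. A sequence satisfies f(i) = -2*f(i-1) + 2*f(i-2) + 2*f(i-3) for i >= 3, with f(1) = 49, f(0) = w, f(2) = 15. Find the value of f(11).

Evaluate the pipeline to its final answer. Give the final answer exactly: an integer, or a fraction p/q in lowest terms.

-840

Part I: cross terms: (-29*-40 - 5*-10)=1210, (5*35 - -24*-40)=-785, (-24*12 - -38*35)=1042, (-38*-10 - -29*12)=728; twice the area = |2195| = 2195; area = 2195/2; answer 2195/2
Part II: R1 = 2195/2; threaded value p + q = 2197; d = 17; 5*(17)^2 + 1*(17)^1 + 8 = (1445) + (17) + (8) = 1470; answer 1470
Part III: R2 = 1470; w = -11; f(3) = -2*(15) + 2*(49) + 2*(-11) = 46; iterating: f(3)=46, f(4)=36, f(5)=50, f(6)=64, f(7)=44, f(8)=140, f(9)=-64, f(10)=496, f(11)=-840; answer -840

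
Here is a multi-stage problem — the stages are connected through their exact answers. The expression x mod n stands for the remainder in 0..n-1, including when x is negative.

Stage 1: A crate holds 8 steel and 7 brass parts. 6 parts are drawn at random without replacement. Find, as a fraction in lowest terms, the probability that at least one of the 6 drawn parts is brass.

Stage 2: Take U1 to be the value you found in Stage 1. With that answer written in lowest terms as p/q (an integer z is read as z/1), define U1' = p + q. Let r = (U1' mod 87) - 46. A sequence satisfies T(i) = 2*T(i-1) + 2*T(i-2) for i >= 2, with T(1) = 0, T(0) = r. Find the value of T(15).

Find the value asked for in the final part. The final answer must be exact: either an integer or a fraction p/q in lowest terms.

-8942592

Stage 1: total draws C(15,6) = 5005; complement C(8,6) = 28; favorable 5005 - 28 = 4977; P = 711/715; answer 711/715
Stage 2: U1 = 711/715; threaded value p + q = 1426; r = -12; T(2) = 2*(0) + 2*(-12) = -24; iterating: T(2)=-24, T(3)=-48, T(4)=-144, T(5)=-384, T(6)=-1056, T(7)=-2880, T(8)=-7872, T(9)=-21504, T(10)=-58752, T(11)=-160512, T(12)=-438528, T(13)=-1198080, T(14)=-3273216, T(15)=-8942592; answer -8942592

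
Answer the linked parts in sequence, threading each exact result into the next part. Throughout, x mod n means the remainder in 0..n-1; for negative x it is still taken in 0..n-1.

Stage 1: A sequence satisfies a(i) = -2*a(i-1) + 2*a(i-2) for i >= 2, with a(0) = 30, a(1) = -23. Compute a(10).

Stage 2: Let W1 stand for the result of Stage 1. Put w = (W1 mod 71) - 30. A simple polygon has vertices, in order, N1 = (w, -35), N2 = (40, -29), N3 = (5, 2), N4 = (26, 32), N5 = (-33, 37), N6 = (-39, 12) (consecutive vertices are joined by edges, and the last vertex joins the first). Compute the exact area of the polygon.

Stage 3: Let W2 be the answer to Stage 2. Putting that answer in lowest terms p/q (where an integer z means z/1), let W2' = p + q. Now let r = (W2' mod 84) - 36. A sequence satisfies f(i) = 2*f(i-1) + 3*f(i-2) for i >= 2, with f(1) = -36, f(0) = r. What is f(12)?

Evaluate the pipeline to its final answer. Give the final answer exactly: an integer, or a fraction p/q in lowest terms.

Stage 1: a(2) = -2*(-23) + 2*(30) = 106; iterating: a(2)=106, a(3)=-258, a(4)=728, a(5)=-1972, a(6)=5400, a(7)=-14744, a(8)=40288, a(9)=-110064, a(10)=300704; answer 300704
Stage 2: W1 = 300704; w = -11; cross terms: (-11*-29 - 40*-35)=1719, (40*2 - 5*-29)=225, (5*32 - 26*2)=108, (26*37 - -33*32)=2018, (-33*12 - -39*37)=1047, (-39*-35 - -11*12)=1497; twice the area = |6614| = 6614; area = 3307; answer 3307
Stage 3: W2 = 3307; threaded value p + q = 3308; r = -4; f(2) = 2*(-36) + 3*(-4) = -84; iterating: f(2)=-84, f(3)=-276, f(4)=-804, f(5)=-2436, f(6)=-7284, f(7)=-21876, f(8)=-65604, f(9)=-196836, f(10)=-590484, f(11)=-1771476, f(12)=-5314404; answer -5314404

-5314404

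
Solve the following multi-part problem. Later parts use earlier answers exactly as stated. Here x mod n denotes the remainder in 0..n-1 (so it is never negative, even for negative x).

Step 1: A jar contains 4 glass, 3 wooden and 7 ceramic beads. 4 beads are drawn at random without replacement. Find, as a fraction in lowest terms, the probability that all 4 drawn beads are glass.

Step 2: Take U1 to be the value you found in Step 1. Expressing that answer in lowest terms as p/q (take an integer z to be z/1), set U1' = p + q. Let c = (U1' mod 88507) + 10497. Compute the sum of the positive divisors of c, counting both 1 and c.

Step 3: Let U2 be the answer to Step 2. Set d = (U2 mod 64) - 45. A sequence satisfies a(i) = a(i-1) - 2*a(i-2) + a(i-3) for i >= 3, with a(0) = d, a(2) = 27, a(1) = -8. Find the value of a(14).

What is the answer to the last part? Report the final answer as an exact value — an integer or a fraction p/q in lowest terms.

Step 1: total draws C(14,4) = 1001; favorable C(4,4) = 1; P = 1/1001; answer 1/1001
Step 2: U1 = 1/1001; threaded value p + q = 1002; c = 11499; 11499 = 3 * 3833; sigma = (1 + 3) * (1 + 3833) = 4 * 3834 = 15336; answer 15336
Step 3: U2 = 15336; d = -5; a(3) = 1*(27) - 2*(-8) + 1*(-5) = 38; iterating: a(3)=38, a(4)=-24, a(5)=-73, a(6)=13, a(7)=135, a(8)=36, a(9)=-221, a(10)=-158, a(11)=320, a(12)=415, a(13)=-383, a(14)=-893; answer -893

-893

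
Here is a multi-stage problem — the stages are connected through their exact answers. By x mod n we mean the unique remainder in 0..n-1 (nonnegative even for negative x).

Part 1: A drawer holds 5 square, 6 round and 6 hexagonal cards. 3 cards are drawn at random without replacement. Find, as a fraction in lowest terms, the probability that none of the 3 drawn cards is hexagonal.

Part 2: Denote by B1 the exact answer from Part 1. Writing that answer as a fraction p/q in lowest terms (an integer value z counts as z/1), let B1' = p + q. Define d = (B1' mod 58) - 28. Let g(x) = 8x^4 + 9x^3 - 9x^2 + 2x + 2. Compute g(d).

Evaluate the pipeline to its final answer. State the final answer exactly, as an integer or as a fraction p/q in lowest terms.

3260052

Part 1: total draws C(17,3) = 680; favorable C(11,3) = 165; P = 33/136; answer 33/136
Part 2: B1 = 33/136; threaded value p + q = 169; d = 25; 8*(25)^4 + 9*(25)^3 - 9*(25)^2 + 2*(25)^1 + 2 = (3125000) + (140625) + (-5625) + (50) + (2) = 3260052; answer 3260052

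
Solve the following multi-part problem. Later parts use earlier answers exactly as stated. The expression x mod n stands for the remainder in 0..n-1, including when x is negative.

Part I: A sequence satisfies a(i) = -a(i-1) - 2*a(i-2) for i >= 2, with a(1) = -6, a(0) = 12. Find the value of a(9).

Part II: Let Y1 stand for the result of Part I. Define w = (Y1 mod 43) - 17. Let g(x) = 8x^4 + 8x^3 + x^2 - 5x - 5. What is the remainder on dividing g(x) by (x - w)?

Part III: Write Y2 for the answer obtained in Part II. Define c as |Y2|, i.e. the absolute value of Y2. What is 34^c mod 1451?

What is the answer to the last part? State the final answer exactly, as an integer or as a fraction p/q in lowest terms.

1050

Part I: a(2) = -1*(-6) - 2*(12) = -18; iterating: a(2)=-18, a(3)=30, a(4)=6, a(5)=-66, a(6)=54, a(7)=78, a(8)=-186, a(9)=30; answer 30
Part II: Y1 = 30; w = 13; remainder = value at the root: 8*(13)^4 + 8*(13)^3 + 1*(13)^2 - 5*(13)^1 - 5 = (228488) + (17576) + (169) + (-65) + (-5) = 246163; answer 246163
Part III: Y2 = 246163; c = 246163; squarings mod 1451: 34^1=34, 34^2=1156, 34^4=1416, 34^8=1225, 34^16=291, 34^32=523, 34^64=741, 34^128=603, 34^256=859, 34^512=773, 34^1024=1168, 34^2048=284, 34^4096=851, 34^8192=152, 34^16384=1339, 34^32768=936, 34^65536=1143, 34^131072=549; 34^246163 = 34^1 * 34^2 * 34^16 * 34^128 * 34^256 * 34^16384 * 34^32768 * 34^65536 * 34^131072 = 1050 (mod 1451); answer 1050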